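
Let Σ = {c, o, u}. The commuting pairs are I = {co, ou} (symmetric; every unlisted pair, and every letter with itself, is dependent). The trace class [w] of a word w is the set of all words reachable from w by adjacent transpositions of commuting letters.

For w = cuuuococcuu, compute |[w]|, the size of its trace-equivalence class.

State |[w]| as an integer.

#0=c has no predecessor
#1=u depends on [0:c]
#2=u depends on [1:u]
#3=u depends on [2:u]
#4=o has no predecessor
#5=c depends on [3:u]
#6=o depends on [4:o]
#7=c depends on [5:c]
#8=c depends on [7:c]
#9=u depends on [8:c]
#10=u depends on [9:u]
sources: [0:c, 4:o]
N(rest) = Σ N(rest − s) over sources s of rest; N(one piece) = 1:
  size 1 → [6]=1  [10]=1
  size 2 → [4,6]=1  [6,10]=2  [9,10]=1
  size 3 → [4,6,10]=3  [6,9,10]=3  [8,9,10]=1
  size 4 → [4,6,9,10]=6  [6,8,9,10]=4  [7,8,9,10]=1
  size 5 → [4,6,8,9,10]=10  [5,7,8,9,10]=1  [6,7,8,9,10]=5
  size 6 → [3,5,7,8,9,10]=1  [4,6,7,8,9,10]=15  [5,6,7,8,9,10]=6
  size 7 → [2,3,5,7,8,9,10]=1  [3,5,6,7,8,9,10]=7  [4,5,6,7,8,9,10]=21
  size 8 → [1,2,3,5,7,8,9,10]=1  [2,3,5,6,7,8,9,10]=8  [3,4,5,6,7,8,9,10]=28
  size 9 → [0,1,2,3,5,7,8,9,10]=1  [1,2,3,5,6,7,8,9,10]=9  [2,3,4,5,6,7,8,9,10]=36
  first=0(c) contributes 45
  first=4(o) contributes 10
|[w]| = 55

55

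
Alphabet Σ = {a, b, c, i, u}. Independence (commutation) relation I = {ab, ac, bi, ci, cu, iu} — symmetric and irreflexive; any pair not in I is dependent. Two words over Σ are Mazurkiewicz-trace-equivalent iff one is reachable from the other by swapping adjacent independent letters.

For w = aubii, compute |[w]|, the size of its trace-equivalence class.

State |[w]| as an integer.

drop 0:a onto floor
drop 1:u onto {0:a}
drop 2:b onto {1:u}
drop 3:i onto {0:a}
drop 4:i onto {3:i}
ground layer = {0:a}
drop-orders for the pieces not yet dropped (sum over which currently-grounded one goes next):
  1 to go: {2} 1  {4} 1
  2 to go: {1,2} 1  {2,4} 2  {3,4} 1
  3 to go: {1,2,4} 3  {2,3,4} 3
  if 0:a drops first: 6 orders

6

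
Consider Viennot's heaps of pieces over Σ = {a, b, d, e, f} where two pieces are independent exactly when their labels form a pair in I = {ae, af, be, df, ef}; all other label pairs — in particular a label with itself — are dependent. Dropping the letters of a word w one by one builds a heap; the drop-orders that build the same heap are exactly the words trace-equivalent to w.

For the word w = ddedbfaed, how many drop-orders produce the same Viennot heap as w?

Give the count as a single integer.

piece 0:d — minimal
piece 1:d rests on {0:d}
piece 2:e rests on {1:d}
piece 3:d rests on {2:e}
piece 4:b rests on {3:d}
piece 5:f rests on {4:b}
piece 6:a rests on {4:b}
piece 7:e rests on {3:d}
piece 8:d rests on {6:a, 7:e}
minimal pieces: {0:d}
ways to finish when only these pieces remain (= sum over removing one remaining piece with nothing left below it):
  1 left: {5}→1  {8}→1
  2 left: {5,8}→2  {6,8}→1  {7,8}→1
  3 left: {5,6,8}→3  {5,7,8}→3  {6,7,8}→2
  4 left: {4,5,6,8}→3  {5,6,7,8}→8
  5 left: {4,5,6,7,8}→11
  6 left: {3,4,5,6,7,8}→11
  7 left: {2,3,4,5,6,7,8}→11
  placing 0:d first → 11 extensions

11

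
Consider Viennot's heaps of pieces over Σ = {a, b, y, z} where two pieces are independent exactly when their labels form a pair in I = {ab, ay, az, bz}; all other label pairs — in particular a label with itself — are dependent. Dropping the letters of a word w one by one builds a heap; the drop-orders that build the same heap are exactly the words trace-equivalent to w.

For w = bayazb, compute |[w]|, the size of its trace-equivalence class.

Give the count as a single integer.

#0=b has no predecessor
#1=a has no predecessor
#2=y depends on [0:b]
#3=a depends on [1:a]
#4=z depends on [2:y]
#5=b depends on [2:y]
sources: [0:b, 1:a]
N(rest) = Σ N(rest − s) over sources s of rest; N(one piece) = 1:
  size 1 → [3]=1  [4]=1  [5]=1
  size 2 → [1,3]=1  [3,4]=2  [3,5]=2  [4,5]=2
  size 3 → [1,3,4]=3  [1,3,5]=3  [2,4,5]=2  [3,4,5]=6
  size 4 → [0,2,4,5]=2  [1,3,4,5]=12  [2,3,4,5]=8
  first=0(b) contributes 20
  first=1(a) contributes 10
|[w]| = 30

30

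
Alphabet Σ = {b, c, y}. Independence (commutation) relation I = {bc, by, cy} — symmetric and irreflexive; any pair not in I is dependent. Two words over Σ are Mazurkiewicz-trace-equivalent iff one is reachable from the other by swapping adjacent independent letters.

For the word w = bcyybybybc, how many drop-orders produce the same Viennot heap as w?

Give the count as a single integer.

3150

drop 0:b onto floor
drop 1:c onto floor
drop 2:y onto floor
drop 3:y onto {2:y}
drop 4:b onto {0:b}
drop 5:y onto {3:y}
drop 6:b onto {4:b}
drop 7:y onto {5:y}
drop 8:b onto {6:b}
drop 9:c onto {1:c}
ground layer = {0:b, 1:c, 2:y}
drop-orders for the pieces not yet dropped (sum over which currently-grounded one goes next):
  1 to go: {7} 1  {8} 1  {9} 1
  2 to go: {1,9} 1  {5,7} 1  {6,8} 1  {7,8} 2  {7,9} 2  {8,9} 2
  3 to go: {1,7,9} 3  {1,8,9} 3  {3,5,7} 1  {4,6,8} 1  {5,7,8} 3  {5,7,9} 3  {6,7,8} 3  {6,8,9} 3  {7,8,9} 6
  4 to go: {0,4,6,8} 1  {1,5,7,9} 6  {1,6,8,9} 6  {1,7,8,9} 12  {2,3,5,7} 1  {3,5,7,8} 4  {3,5,7,9} 4  {4,6,7,8} 4  {4,6,8,9} 4  {5,6,7,8} 6  {5,7,8,9} 12  {6,7,8,9} 12
  5 to go: {0,4,6,7,8} 5  {0,4,6,8,9} 5  {1,3,5,7,9} 10  {1,4,6,8,9} 10  {1,5,7,8,9} 30  {1,6,7,8,9} 30  {2,3,5,7,8} 5  {2,3,5,7,9} 5  {3,5,6,7,8} 10  {3,5,7,8,9} 20  {4,5,6,7,8} 10  {4,6,7,8,9} 20  {5,6,7,8,9} 30
  6 to go: {0,1,4,6,8,9} 15  {0,4,5,6,7,8} 15  {0,4,6,7,8,9} 30  {1,2,3,5,7,9} 15  {1,3,5,7,8,9} 60  {1,4,6,7,8,9} 60  {1,5,6,7,8,9} 90  {2,3,5,6,7,8} 15  {2,3,5,7,8,9} 30  {3,4,5,6,7,8} 20  {3,5,6,7,8,9} 60  {4,5,6,7,8,9} 60
  7 to go: {0,1,4,6,7,8,9} 105  {0,3,4,5,6,7,8} 35  {0,4,5,6,7,8,9} 105  {1,2,3,5,7,8,9} 105  {1,3,5,6,7,8,9} 210  {1,4,5,6,7,8,9} 210  {2,3,4,5,6,7,8} 35  {2,3,5,6,7,8,9} 105  {3,4,5,6,7,8,9} 140
  8 to go: {0,1,4,5,6,7,8,9} 420  {0,2,3,4,5,6,7,8} 70  {0,3,4,5,6,7,8,9} 280  {1,2,3,5,6,7,8,9} 420  {1,3,4,5,6,7,8,9} 560  {2,3,4,5,6,7,8,9} 280
  if 0:b drops first: 1260 orders
  if 1:c drops first: 630 orders
  if 2:y drops first: 1260 orders
heap linearizations: 3150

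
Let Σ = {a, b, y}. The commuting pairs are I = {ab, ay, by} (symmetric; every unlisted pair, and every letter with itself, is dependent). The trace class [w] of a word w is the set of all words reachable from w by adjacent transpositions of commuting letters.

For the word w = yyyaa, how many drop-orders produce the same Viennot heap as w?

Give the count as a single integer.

piece 0:y — minimal
piece 1:y rests on {0:y}
piece 2:y rests on {1:y}
piece 3:a — minimal
piece 4:a rests on {3:a}
minimal pieces: {0:y, 3:a}
ways to finish when only these pieces remain (= sum over removing one remaining piece with nothing left below it):
  1 left: {2}→1  {4}→1
  2 left: {1,2}→1  {2,4}→2  {3,4}→1
  3 left: {0,1,2}→1  {1,2,4}→3  {2,3,4}→3
  placing 0:y first → 6 extensions
  placing 3:a first → 4 extensions
total linear extensions = 10

10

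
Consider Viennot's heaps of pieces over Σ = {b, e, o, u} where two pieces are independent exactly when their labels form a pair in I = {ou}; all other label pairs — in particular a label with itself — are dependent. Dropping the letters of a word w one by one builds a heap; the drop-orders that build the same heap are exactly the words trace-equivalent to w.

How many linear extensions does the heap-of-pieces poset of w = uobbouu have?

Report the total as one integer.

piece 0:u — minimal
piece 1:o — minimal
piece 2:b rests on {0:u, 1:o}
piece 3:b rests on {2:b}
piece 4:o rests on {3:b}
piece 5:u rests on {3:b}
piece 6:u rests on {5:u}
minimal pieces: {0:u, 1:o}
ways to finish when only these pieces remain (= sum over removing one remaining piece with nothing left below it):
  1 left: {4}→1  {6}→1
  2 left: {4,6}→2  {5,6}→1
  3 left: {4,5,6}→3
  4 left: {3,4,5,6}→3
  5 left: {2,3,4,5,6}→3
  placing 0:u first → 3 extensions
  placing 1:o first → 3 extensions
total linear extensions = 6

6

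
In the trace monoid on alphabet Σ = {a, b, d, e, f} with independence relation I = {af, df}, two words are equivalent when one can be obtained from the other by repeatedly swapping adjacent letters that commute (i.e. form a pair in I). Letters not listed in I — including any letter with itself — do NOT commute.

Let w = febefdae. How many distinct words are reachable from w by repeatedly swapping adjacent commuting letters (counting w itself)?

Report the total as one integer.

0(f) covers ∅
1(e) covers 0:f
2(b) covers 1:e
3(e) covers 2:b
4(f) covers 3:e
5(d) covers 3:e
6(a) covers 5:d
7(e) covers 4:f, 6:a
floor of heap: 0:f
completions by unplaced set U, small U first (add the entries for U minus each lowest piece of U):
  |U|=1: {7}:1
  |U|=2: {4,7}:1  {6,7}:1
  |U|=3: {4,6,7}:2  {5,6,7}:1
  |U|=4: {4,5,6,7}:3
  |U|=5: {3,4,5,6,7}:3
  |U|=6: {2,3,4,5,6,7}:3
  start at 0(f): 3

3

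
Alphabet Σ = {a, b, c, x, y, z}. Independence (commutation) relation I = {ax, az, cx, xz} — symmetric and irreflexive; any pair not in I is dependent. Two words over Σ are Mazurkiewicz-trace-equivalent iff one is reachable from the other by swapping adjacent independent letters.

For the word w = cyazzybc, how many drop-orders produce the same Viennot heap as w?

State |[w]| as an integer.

piece 0:c — minimal
piece 1:y rests on {0:c}
piece 2:a rests on {1:y}
piece 3:z rests on {1:y}
piece 4:z rests on {3:z}
piece 5:y rests on {2:a, 4:z}
piece 6:b rests on {5:y}
piece 7:c rests on {6:b}
minimal pieces: {0:c}
ways to finish when only these pieces remain (= sum over removing one remaining piece with nothing left below it):
  1 left: {7}→1
  2 left: {6,7}→1
  3 left: {5,6,7}→1
  4 left: {2,5,6,7}→1  {4,5,6,7}→1
  5 left: {2,4,5,6,7}→2  {3,4,5,6,7}→1
  6 left: {2,3,4,5,6,7}→3
  placing 0:c first → 3 extensions

3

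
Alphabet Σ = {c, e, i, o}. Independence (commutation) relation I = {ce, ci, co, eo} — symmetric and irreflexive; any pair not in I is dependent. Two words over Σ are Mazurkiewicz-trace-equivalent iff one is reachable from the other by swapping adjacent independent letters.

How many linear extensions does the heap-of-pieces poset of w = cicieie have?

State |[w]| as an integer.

21

drop 0:c onto floor
drop 1:i onto floor
drop 2:c onto {0:c}
drop 3:i onto {1:i}
drop 4:e onto {3:i}
drop 5:i onto {4:e}
drop 6:e onto {5:i}
ground layer = {0:c, 1:i}
drop-orders for the pieces not yet dropped (sum over which currently-grounded one goes next):
  1 to go: {2} 1  {6} 1
  2 to go: {0,2} 1  {2,6} 2  {5,6} 1
  3 to go: {0,2,6} 3  {2,5,6} 3  {4,5,6} 1
  4 to go: {0,2,5,6} 6  {2,4,5,6} 4  {3,4,5,6} 1
  5 to go: {0,2,4,5,6} 10  {1,3,4,5,6} 1  {2,3,4,5,6} 5
  if 0:c drops first: 6 orders
  if 1:i drops first: 15 orders
heap linearizations: 21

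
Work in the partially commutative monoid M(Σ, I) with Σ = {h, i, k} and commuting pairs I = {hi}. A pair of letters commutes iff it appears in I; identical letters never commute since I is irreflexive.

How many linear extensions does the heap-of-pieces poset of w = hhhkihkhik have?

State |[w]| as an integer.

4

piece 0:h — minimal
piece 1:h rests on {0:h}
piece 2:h rests on {1:h}
piece 3:k rests on {2:h}
piece 4:i rests on {3:k}
piece 5:h rests on {3:k}
piece 6:k rests on {4:i, 5:h}
piece 7:h rests on {6:k}
piece 8:i rests on {6:k}
piece 9:k rests on {7:h, 8:i}
minimal pieces: {0:h}
ways to finish when only these pieces remain (= sum over removing one remaining piece with nothing left below it):
  1 left: {9}→1
  2 left: {7,9}→1  {8,9}→1
  3 left: {7,8,9}→2
  4 left: {6,7,8,9}→2
  5 left: {4,6,7,8,9}→2  {5,6,7,8,9}→2
  6 left: {4,5,6,7,8,9}→4
  7 left: {3,4,5,6,7,8,9}→4
  8 left: {2,3,4,5,6,7,8,9}→4
  placing 0:h first → 4 extensions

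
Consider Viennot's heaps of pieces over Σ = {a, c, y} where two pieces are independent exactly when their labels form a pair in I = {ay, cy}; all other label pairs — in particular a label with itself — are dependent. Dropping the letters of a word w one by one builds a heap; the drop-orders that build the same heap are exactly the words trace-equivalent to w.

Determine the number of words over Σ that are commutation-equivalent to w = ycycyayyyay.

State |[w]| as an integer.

330

#0=y has no predecessor
#1=c has no predecessor
#2=y depends on [0:y]
#3=c depends on [1:c]
#4=y depends on [2:y]
#5=a depends on [3:c]
#6=y depends on [4:y]
#7=y depends on [6:y]
#8=y depends on [7:y]
#9=a depends on [5:a]
#10=y depends on [8:y]
sources: [0:y, 1:c]
N(rest) = Σ N(rest − s) over sources s of rest; N(one piece) = 1:
  size 1 → [9]=1  [10]=1
  size 2 → [5,9]=1  [8,10]=1  [9,10]=2
  size 3 → [3,5,9]=1  [5,9,10]=3  [7,8,10]=1  [8,9,10]=3
  size 4 → [1,3,5,9]=1  [3,5,9,10]=4  [5,8,9,10]=6  [6,7,8,10]=1  [7,8,9,10]=4
  size 5 → [1,3,5,9,10]=5  [3,5,8,9,10]=10  [4,6,7,8,10]=1  [5,7,8,9,10]=10  [6,7,8,9,10]=5
  size 6 → [1,3,5,8,9,10]=15  [2,4,6,7,8,10]=1  [3,5,7,8,9,10]=20  [4,6,7,8,9,10]=6  [5,6,7,8,9,10]=15
  size 7 → [0,2,4,6,7,8,10]=1  [1,3,5,7,8,9,10]=35  [2,4,6,7,8,9,10]=7  [3,5,6,7,8,9,10]=35  [4,5,6,7,8,9,10]=21
  size 8 → [0,2,4,6,7,8,9,10]=8  [1,3,5,6,7,8,9,10]=70  [2,4,5,6,7,8,9,10]=28  [3,4,5,6,7,8,9,10]=56
  size 9 → [0,2,4,5,6,7,8,9,10]=36  [1,3,4,5,6,7,8,9,10]=126  [2,3,4,5,6,7,8,9,10]=84
  first=0(y) contributes 210
  first=1(c) contributes 120
|[w]| = 330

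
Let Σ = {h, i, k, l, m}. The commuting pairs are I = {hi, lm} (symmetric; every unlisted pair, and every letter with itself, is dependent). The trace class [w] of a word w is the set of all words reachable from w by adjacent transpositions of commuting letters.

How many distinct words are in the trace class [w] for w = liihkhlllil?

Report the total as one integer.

3

0(l) covers ∅
1(i) covers 0:l
2(i) covers 1:i
3(h) covers 0:l
4(k) covers 2:i, 3:h
5(h) covers 4:k
6(l) covers 5:h
7(l) covers 6:l
8(l) covers 7:l
9(i) covers 8:l
10(l) covers 9:i
floor of heap: 0:l
completions by unplaced set U, small U first (add the entries for U minus each lowest piece of U):
  |U|=1: {10}:1
  |U|=2: {9,10}:1
  |U|=3: {8,9,10}:1
  |U|=4: {7,8,9,10}:1
  |U|=5: {6,7,8,9,10}:1
  |U|=6: {5,6,7,8,9,10}:1
  |U|=7: {4,5,6,7,8,9,10}:1
  |U|=8: {2,4,5,6,7,8,9,10}:1  {3,4,5,6,7,8,9,10}:1
  |U|=9: {1,2,4,5,6,7,8,9,10}:1  {2,3,4,5,6,7,8,9,10}:2
  start at 0(l): 3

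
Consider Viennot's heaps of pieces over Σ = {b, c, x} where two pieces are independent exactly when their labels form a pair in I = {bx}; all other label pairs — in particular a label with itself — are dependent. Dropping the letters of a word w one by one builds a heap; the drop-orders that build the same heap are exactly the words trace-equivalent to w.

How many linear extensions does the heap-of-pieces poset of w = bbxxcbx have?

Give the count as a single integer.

piece 0:b — minimal
piece 1:b rests on {0:b}
piece 2:x — minimal
piece 3:x rests on {2:x}
piece 4:c rests on {1:b, 3:x}
piece 5:b rests on {4:c}
piece 6:x rests on {4:c}
minimal pieces: {0:b, 2:x}
ways to finish when only these pieces remain (= sum over removing one remaining piece with nothing left below it):
  1 left: {5}→1  {6}→1
  2 left: {5,6}→2
  3 left: {4,5,6}→2
  4 left: {1,4,5,6}→2  {3,4,5,6}→2
  5 left: {0,1,4,5,6}→2  {1,3,4,5,6}→4  {2,3,4,5,6}→2
  placing 0:b first → 6 extensions
  placing 2:x first → 6 extensions
total linear extensions = 12

12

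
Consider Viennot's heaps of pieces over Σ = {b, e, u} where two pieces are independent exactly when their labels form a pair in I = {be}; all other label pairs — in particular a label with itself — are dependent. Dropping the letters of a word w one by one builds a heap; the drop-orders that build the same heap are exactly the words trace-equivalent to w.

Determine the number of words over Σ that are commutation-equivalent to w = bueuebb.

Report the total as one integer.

3

piece 0:b — minimal
piece 1:u rests on {0:b}
piece 2:e rests on {1:u}
piece 3:u rests on {2:e}
piece 4:e rests on {3:u}
piece 5:b rests on {3:u}
piece 6:b rests on {5:b}
minimal pieces: {0:b}
ways to finish when only these pieces remain (= sum over removing one remaining piece with nothing left below it):
  1 left: {4}→1  {6}→1
  2 left: {4,6}→2  {5,6}→1
  3 left: {4,5,6}→3
  4 left: {3,4,5,6}→3
  5 left: {2,3,4,5,6}→3
  placing 0:b first → 3 extensions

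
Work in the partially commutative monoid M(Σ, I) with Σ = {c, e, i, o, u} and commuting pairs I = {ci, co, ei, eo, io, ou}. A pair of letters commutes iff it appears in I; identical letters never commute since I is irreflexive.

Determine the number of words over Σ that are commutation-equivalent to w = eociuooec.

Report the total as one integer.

252

drop 0:e onto floor
drop 1:o onto floor
drop 2:c onto {0:e}
drop 3:i onto floor
drop 4:u onto {2:c, 3:i}
drop 5:o onto {1:o}
drop 6:o onto {5:o}
drop 7:e onto {4:u}
drop 8:c onto {7:e}
ground layer = {0:e, 1:o, 3:i}
drop-orders for the pieces not yet dropped (sum over which currently-grounded one goes next):
  1 to go: {6} 1  {8} 1
  2 to go: {5,6} 1  {6,8} 2  {7,8} 1
  3 to go: {1,5,6} 1  {4,7,8} 1  {5,6,8} 3  {6,7,8} 3
  4 to go: {1,5,6,8} 4  {2,4,7,8} 1  {3,4,7,8} 1  {4,6,7,8} 4  {5,6,7,8} 6
  5 to go: {0,2,4,7,8} 1  {1,5,6,7,8} 10  {2,3,4,7,8} 2  {2,4,6,7,8} 5  {3,4,6,7,8} 5  {4,5,6,7,8} 10
  6 to go: {0,2,3,4,7,8} 3  {0,2,4,6,7,8} 6  {1,4,5,6,7,8} 20  {2,3,4,6,7,8} 12  {2,4,5,6,7,8} 15  {3,4,5,6,7,8} 15
  7 to go: {0,2,3,4,6,7,8} 21  {0,2,4,5,6,7,8} 21  {1,2,4,5,6,7,8} 35  {1,3,4,5,6,7,8} 35  {2,3,4,5,6,7,8} 42
  if 0:e drops first: 112 orders
  if 1:o drops first: 84 orders
  if 3:i drops first: 56 orders
heap linearizations: 252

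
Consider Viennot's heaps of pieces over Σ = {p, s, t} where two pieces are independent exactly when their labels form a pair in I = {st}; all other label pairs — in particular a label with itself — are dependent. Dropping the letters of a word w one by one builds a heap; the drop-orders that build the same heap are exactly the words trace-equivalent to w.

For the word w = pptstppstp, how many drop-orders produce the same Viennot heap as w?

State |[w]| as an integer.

6

0(p) covers ∅
1(p) covers 0:p
2(t) covers 1:p
3(s) covers 1:p
4(t) covers 2:t
5(p) covers 3:s, 4:t
6(p) covers 5:p
7(s) covers 6:p
8(t) covers 6:p
9(p) covers 7:s, 8:t
floor of heap: 0:p
completions by unplaced set U, small U first (add the entries for U minus each lowest piece of U):
  |U|=1: {9}:1
  |U|=2: {7,9}:1  {8,9}:1
  |U|=3: {7,8,9}:2
  |U|=4: {6,7,8,9}:2
  |U|=5: {5,6,7,8,9}:2
  |U|=6: {3,5,6,7,8,9}:2  {4,5,6,7,8,9}:2
  |U|=7: {2,4,5,6,7,8,9}:2  {3,4,5,6,7,8,9}:4
  |U|=8: {2,3,4,5,6,7,8,9}:6
  start at 0(p): 6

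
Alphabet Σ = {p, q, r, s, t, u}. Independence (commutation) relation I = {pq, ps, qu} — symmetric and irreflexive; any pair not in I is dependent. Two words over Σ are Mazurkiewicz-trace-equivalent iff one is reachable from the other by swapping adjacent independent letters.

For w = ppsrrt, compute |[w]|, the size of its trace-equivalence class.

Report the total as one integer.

3

#0=p has no predecessor
#1=p depends on [0:p]
#2=s has no predecessor
#3=r depends on [1:p, 2:s]
#4=r depends on [3:r]
#5=t depends on [4:r]
sources: [0:p, 2:s]
N(rest) = Σ N(rest − s) over sources s of rest; N(one piece) = 1:
  size 1 → [5]=1
  size 2 → [4,5]=1
  size 3 → [3,4,5]=1
  size 4 → [1,3,4,5]=1  [2,3,4,5]=1
  first=0(p) contributes 2
  first=2(s) contributes 1
|[w]| = 3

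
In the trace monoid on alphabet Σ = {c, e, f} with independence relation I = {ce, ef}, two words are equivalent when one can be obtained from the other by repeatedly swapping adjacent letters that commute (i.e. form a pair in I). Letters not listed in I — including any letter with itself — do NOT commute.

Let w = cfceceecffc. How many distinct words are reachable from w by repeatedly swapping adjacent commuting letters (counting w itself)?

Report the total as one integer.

165

#0=c has no predecessor
#1=f depends on [0:c]
#2=c depends on [1:f]
#3=e has no predecessor
#4=c depends on [2:c]
#5=e depends on [3:e]
#6=e depends on [5:e]
#7=c depends on [4:c]
#8=f depends on [7:c]
#9=f depends on [8:f]
#10=c depends on [9:f]
sources: [0:c, 3:e]
N(rest) = Σ N(rest − s) over sources s of rest; N(one piece) = 1:
  size 1 → [6]=1  [10]=1
  size 2 → [5,6]=1  [6,10]=2  [9,10]=1
  size 3 → [3,5,6]=1  [5,6,10]=3  [6,9,10]=3  [8,9,10]=1
  size 4 → [3,5,6,10]=4  [5,6,9,10]=6  [6,8,9,10]=4  [7,8,9,10]=1
  size 5 → [3,5,6,9,10]=10  [4,7,8,9,10]=1  [5,6,8,9,10]=10  [6,7,8,9,10]=5
  size 6 → [2,4,7,8,9,10]=1  [3,5,6,8,9,10]=20  [4,6,7,8,9,10]=6  [5,6,7,8,9,10]=15
  size 7 → [1,2,4,7,8,9,10]=1  [2,4,6,7,8,9,10]=7  [3,5,6,7,8,9,10]=35  [4,5,6,7,8,9,10]=21
  size 8 → [0,1,2,4,7,8,9,10]=1  [1,2,4,6,7,8,9,10]=8  [2,4,5,6,7,8,9,10]=28  [3,4,5,6,7,8,9,10]=56
  size 9 → [0,1,2,4,6,7,8,9,10]=9  [1,2,4,5,6,7,8,9,10]=36  [2,3,4,5,6,7,8,9,10]=84
  first=0(c) contributes 120
  first=3(e) contributes 45
|[w]| = 165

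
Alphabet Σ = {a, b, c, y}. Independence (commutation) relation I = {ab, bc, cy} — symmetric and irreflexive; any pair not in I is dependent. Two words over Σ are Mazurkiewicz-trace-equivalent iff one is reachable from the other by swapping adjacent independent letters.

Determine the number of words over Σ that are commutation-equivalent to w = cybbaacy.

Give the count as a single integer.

41

0(c) covers ∅
1(y) covers ∅
2(b) covers 1:y
3(b) covers 2:b
4(a) covers 0:c, 1:y
5(a) covers 4:a
6(c) covers 5:a
7(y) covers 3:b, 5:a
floor of heap: 0:c, 1:y
completions by unplaced set U, small U first (add the entries for U minus each lowest piece of U):
  |U|=1: {6}:1  {7}:1
  |U|=2: {3,7}:1  {6,7}:2
  |U|=3: {2,3,7}:1  {3,6,7}:3  {5,6,7}:2
  |U|=4: {2,3,6,7}:4  {3,5,6,7}:5  {4,5,6,7}:2
  |U|=5: {0,4,5,6,7}:2  {2,3,5,6,7}:9  {3,4,5,6,7}:7
  |U|=6: {0,3,4,5,6,7}:9  {2,3,4,5,6,7}:16
  start at 0(c): 16
  start at 1(y): 25
sum over floor = 41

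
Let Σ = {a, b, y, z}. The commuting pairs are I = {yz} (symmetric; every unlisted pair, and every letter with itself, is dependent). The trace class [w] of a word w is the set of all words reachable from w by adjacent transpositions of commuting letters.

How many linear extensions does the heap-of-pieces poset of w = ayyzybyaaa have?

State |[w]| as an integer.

4

drop 0:a onto floor
drop 1:y onto {0:a}
drop 2:y onto {1:y}
drop 3:z onto {0:a}
drop 4:y onto {2:y}
drop 5:b onto {3:z, 4:y}
drop 6:y onto {5:b}
drop 7:a onto {6:y}
drop 8:a onto {7:a}
drop 9:a onto {8:a}
ground layer = {0:a}
drop-orders for the pieces not yet dropped (sum over which currently-grounded one goes next):
  1 to go: {9} 1
  2 to go: {8,9} 1
  3 to go: {7,8,9} 1
  4 to go: {6,7,8,9} 1
  5 to go: {5,6,7,8,9} 1
  6 to go: {3,5,6,7,8,9} 1  {4,5,6,7,8,9} 1
  7 to go: {2,4,5,6,7,8,9} 1  {3,4,5,6,7,8,9} 2
  8 to go: {1,2,4,5,6,7,8,9} 1  {2,3,4,5,6,7,8,9} 3
  if 0:a drops first: 4 orders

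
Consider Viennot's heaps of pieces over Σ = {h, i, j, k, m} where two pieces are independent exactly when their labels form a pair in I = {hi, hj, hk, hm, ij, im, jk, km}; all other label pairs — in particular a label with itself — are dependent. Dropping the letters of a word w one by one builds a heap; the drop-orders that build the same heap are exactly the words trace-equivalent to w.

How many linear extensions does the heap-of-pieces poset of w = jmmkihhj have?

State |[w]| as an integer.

0(j) covers ∅
1(m) covers 0:j
2(m) covers 1:m
3(k) covers ∅
4(i) covers 3:k
5(h) covers ∅
6(h) covers 5:h
7(j) covers 2:m
floor of heap: 0:j, 3:k, 5:h
completions by unplaced set U, small U first (add the entries for U minus each lowest piece of U):
  |U|=1: {4}:1  {6}:1  {7}:1
  |U|=2: {2,7}:1  {3,4}:1  {4,6}:2  {4,7}:2  {5,6}:1  {6,7}:2
  |U|=3: {1,2,7}:1  {2,4,7}:3  {2,6,7}:3  {3,4,6}:3  {3,4,7}:3  {4,5,6}:3  {4,6,7}:6  {5,6,7}:3
  |U|=4: {0,1,2,7}:1  {1,2,4,7}:4  {1,2,6,7}:4  {2,3,4,7}:6  {2,4,6,7}:12  {2,5,6,7}:6  {3,4,5,6}:6  {3,4,6,7}:12  {4,5,6,7}:12
  |U|=5: {0,1,2,4,7}:5  {0,1,2,6,7}:5  {1,2,3,4,7}:10  {1,2,4,6,7}:20  {1,2,5,6,7}:10  {2,3,4,6,7}:30  {2,4,5,6,7}:30  {3,4,5,6,7}:30
  |U|=6: {0,1,2,3,4,7}:15  {0,1,2,4,6,7}:30  {0,1,2,5,6,7}:15  {1,2,3,4,6,7}:60  {1,2,4,5,6,7}:60  {2,3,4,5,6,7}:90
  start at 0(j): 210
  start at 3(k): 105
  start at 5(h): 105
sum over floor = 420

420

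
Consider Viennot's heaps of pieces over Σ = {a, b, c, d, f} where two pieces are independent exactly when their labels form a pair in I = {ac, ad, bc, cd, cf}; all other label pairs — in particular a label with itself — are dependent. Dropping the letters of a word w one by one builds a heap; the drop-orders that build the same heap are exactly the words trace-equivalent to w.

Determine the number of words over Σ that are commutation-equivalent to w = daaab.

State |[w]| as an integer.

4

#0=d has no predecessor
#1=a has no predecessor
#2=a depends on [1:a]
#3=a depends on [2:a]
#4=b depends on [0:d, 3:a]
sources: [0:d, 1:a]
N(rest) = Σ N(rest − s) over sources s of rest; N(one piece) = 1:
  size 1 → [4]=1
  size 2 → [0,4]=1  [3,4]=1
  size 3 → [0,3,4]=2  [2,3,4]=1
  first=0(d) contributes 1
  first=1(a) contributes 3
|[w]| = 4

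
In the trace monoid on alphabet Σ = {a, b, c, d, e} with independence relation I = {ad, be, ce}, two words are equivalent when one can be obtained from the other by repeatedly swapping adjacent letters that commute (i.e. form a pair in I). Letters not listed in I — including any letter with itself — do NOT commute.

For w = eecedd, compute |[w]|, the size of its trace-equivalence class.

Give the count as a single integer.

drop 0:e onto floor
drop 1:e onto {0:e}
drop 2:c onto floor
drop 3:e onto {1:e}
drop 4:d onto {2:c, 3:e}
drop 5:d onto {4:d}
ground layer = {0:e, 2:c}
drop-orders for the pieces not yet dropped (sum over which currently-grounded one goes next):
  1 to go: {5} 1
  2 to go: {4,5} 1
  3 to go: {2,4,5} 1  {3,4,5} 1
  4 to go: {1,3,4,5} 1  {2,3,4,5} 2
  if 0:e drops first: 3 orders
  if 2:c drops first: 1 orders
heap linearizations: 4

4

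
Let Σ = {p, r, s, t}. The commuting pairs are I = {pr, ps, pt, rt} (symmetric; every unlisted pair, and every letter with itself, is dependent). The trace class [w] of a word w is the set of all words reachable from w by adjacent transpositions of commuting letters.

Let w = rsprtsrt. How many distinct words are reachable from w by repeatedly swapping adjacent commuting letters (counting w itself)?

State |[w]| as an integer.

#0=r has no predecessor
#1=s depends on [0:r]
#2=p has no predecessor
#3=r depends on [1:s]
#4=t depends on [1:s]
#5=s depends on [3:r, 4:t]
#6=r depends on [5:s]
#7=t depends on [5:s]
sources: [0:r, 2:p]
N(rest) = Σ N(rest − s) over sources s of rest; N(one piece) = 1:
  size 1 → [2]=1  [6]=1  [7]=1
  size 2 → [2,6]=2  [2,7]=2  [6,7]=2
  size 3 → [2,6,7]=6  [5,6,7]=2
  size 4 → [2,5,6,7]=8  [3,5,6,7]=2  [4,5,6,7]=2
  size 5 → [2,3,5,6,7]=10  [2,4,5,6,7]=10  [3,4,5,6,7]=4
  size 6 → [1,3,4,5,6,7]=4  [2,3,4,5,6,7]=24
  first=0(r) contributes 28
  first=2(p) contributes 4
|[w]| = 32

32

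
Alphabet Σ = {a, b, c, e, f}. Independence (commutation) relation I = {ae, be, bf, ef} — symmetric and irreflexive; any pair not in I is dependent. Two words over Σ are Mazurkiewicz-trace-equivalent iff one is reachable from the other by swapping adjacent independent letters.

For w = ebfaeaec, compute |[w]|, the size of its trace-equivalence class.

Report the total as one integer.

0(e) covers ∅
1(b) covers ∅
2(f) covers ∅
3(a) covers 1:b, 2:f
4(e) covers 0:e
5(a) covers 3:a
6(e) covers 4:e
7(c) covers 5:a, 6:e
floor of heap: 0:e, 1:b, 2:f
completions by unplaced set U, small U first (add the entries for U minus each lowest piece of U):
  |U|=1: {7}:1
  |U|=2: {5,7}:1  {6,7}:1
  |U|=3: {3,5,7}:1  {4,6,7}:1  {5,6,7}:2
  |U|=4: {0,4,6,7}:1  {1,3,5,7}:1  {2,3,5,7}:1  {3,5,6,7}:3  {4,5,6,7}:3
  |U|=5: {0,4,5,6,7}:4  {1,2,3,5,7}:2  {1,3,5,6,7}:4  {2,3,5,6,7}:4  {3,4,5,6,7}:6
  |U|=6: {0,3,4,5,6,7}:10  {1,2,3,5,6,7}:10  {1,3,4,5,6,7}:10  {2,3,4,5,6,7}:10
  start at 0(e): 30
  start at 1(b): 20
  start at 2(f): 20
sum over floor = 70

70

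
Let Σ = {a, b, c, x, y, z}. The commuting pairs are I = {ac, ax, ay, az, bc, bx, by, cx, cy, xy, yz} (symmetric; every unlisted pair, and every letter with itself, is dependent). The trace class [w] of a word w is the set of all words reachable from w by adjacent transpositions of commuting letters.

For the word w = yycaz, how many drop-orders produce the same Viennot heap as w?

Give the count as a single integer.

30

piece 0:y — minimal
piece 1:y rests on {0:y}
piece 2:c — minimal
piece 3:a — minimal
piece 4:z rests on {2:c}
minimal pieces: {0:y, 2:c, 3:a}
ways to finish when only these pieces remain (= sum over removing one remaining piece with nothing left below it):
  1 left: {1}→1  {3}→1  {4}→1
  2 left: {0,1}→1  {1,3}→2  {1,4}→2  {2,4}→1  {3,4}→2
  3 left: {0,1,3}→3  {0,1,4}→3  {1,2,4}→3  {1,3,4}→6  {2,3,4}→3
  placing 0:y first → 12 extensions
  placing 2:c first → 12 extensions
  placing 3:a first → 6 extensions
total linear extensions = 30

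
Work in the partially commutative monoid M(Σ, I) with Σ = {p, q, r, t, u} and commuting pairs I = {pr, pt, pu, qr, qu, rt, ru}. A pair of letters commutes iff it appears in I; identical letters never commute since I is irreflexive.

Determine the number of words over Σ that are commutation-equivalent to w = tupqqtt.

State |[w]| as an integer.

drop 0:t onto floor
drop 1:u onto {0:t}
drop 2:p onto floor
drop 3:q onto {0:t, 2:p}
drop 4:q onto {3:q}
drop 5:t onto {1:u, 4:q}
drop 6:t onto {5:t}
ground layer = {0:t, 2:p}
drop-orders for the pieces not yet dropped (sum over which currently-grounded one goes next):
  1 to go: {6} 1
  2 to go: {5,6} 1
  3 to go: {1,5,6} 1  {4,5,6} 1
  4 to go: {1,4,5,6} 2  {3,4,5,6} 1
  5 to go: {1,3,4,5,6} 3  {2,3,4,5,6} 1
  if 0:t drops first: 4 orders
  if 2:p drops first: 3 orders
heap linearizations: 7

7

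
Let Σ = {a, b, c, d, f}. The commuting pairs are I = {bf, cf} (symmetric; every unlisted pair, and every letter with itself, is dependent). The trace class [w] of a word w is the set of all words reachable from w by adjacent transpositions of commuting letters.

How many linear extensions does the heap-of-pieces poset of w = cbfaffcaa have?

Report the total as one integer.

9

#0=c has no predecessor
#1=b depends on [0:c]
#2=f has no predecessor
#3=a depends on [1:b, 2:f]
#4=f depends on [3:a]
#5=f depends on [4:f]
#6=c depends on [3:a]
#7=a depends on [5:f, 6:c]
#8=a depends on [7:a]
sources: [0:c, 2:f]
N(rest) = Σ N(rest − s) over sources s of rest; N(one piece) = 1:
  size 1 → [8]=1
  size 2 → [7,8]=1
  size 3 → [5,7,8]=1  [6,7,8]=1
  size 4 → [4,5,7,8]=1  [5,6,7,8]=2
  size 5 → [4,5,6,7,8]=3
  size 6 → [3,4,5,6,7,8]=3
  size 7 → [1,3,4,5,6,7,8]=3  [2,3,4,5,6,7,8]=3
  first=0(c) contributes 6
  first=2(f) contributes 3
|[w]| = 9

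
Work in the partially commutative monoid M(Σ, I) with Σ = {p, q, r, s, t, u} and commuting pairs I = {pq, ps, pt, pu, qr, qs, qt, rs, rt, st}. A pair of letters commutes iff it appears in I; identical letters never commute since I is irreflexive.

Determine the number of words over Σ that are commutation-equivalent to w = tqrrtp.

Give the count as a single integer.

0(t) covers ∅
1(q) covers ∅
2(r) covers ∅
3(r) covers 2:r
4(t) covers 0:t
5(p) covers 3:r
floor of heap: 0:t, 1:q, 2:r
completions by unplaced set U, small U first (add the entries for U minus each lowest piece of U):
  |U|=1: {1}:1  {4}:1  {5}:1
  |U|=2: {0,4}:1  {1,4}:2  {1,5}:2  {3,5}:1  {4,5}:2
  |U|=3: {0,1,4}:3  {0,4,5}:3  {1,3,5}:3  {1,4,5}:6  {2,3,5}:1  {3,4,5}:3
  |U|=4: {0,1,4,5}:12  {0,3,4,5}:6  {1,2,3,5}:4  {1,3,4,5}:12  {2,3,4,5}:4
  start at 0(t): 20
  start at 1(q): 10
  start at 2(r): 30
sum over floor = 60

60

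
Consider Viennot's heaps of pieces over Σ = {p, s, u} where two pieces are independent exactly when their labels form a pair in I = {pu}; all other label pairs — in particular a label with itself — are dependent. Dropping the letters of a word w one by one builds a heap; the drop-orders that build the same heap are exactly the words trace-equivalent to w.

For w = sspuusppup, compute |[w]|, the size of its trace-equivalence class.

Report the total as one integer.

12

#0=s has no predecessor
#1=s depends on [0:s]
#2=p depends on [1:s]
#3=u depends on [1:s]
#4=u depends on [3:u]
#5=s depends on [2:p, 4:u]
#6=p depends on [5:s]
#7=p depends on [6:p]
#8=u depends on [5:s]
#9=p depends on [7:p]
sources: [0:s]
N(rest) = Σ N(rest − s) over sources s of rest; N(one piece) = 1:
  size 1 → [8]=1  [9]=1
  size 2 → [7,9]=1  [8,9]=2
  size 3 → [6,7,9]=1  [7,8,9]=3
  size 4 → [6,7,8,9]=4
  size 5 → [5,6,7,8,9]=4
  size 6 → [2,5,6,7,8,9]=4  [4,5,6,7,8,9]=4
  size 7 → [2,4,5,6,7,8,9]=8  [3,4,5,6,7,8,9]=4
  size 8 → [2,3,4,5,6,7,8,9]=12
  first=0(s) contributes 12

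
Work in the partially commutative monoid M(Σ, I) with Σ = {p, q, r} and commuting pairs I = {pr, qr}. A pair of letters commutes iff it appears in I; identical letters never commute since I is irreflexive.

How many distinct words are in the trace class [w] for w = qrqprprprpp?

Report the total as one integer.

330

0(q) covers ∅
1(r) covers ∅
2(q) covers 0:q
3(p) covers 2:q
4(r) covers 1:r
5(p) covers 3:p
6(r) covers 4:r
7(p) covers 5:p
8(r) covers 6:r
9(p) covers 7:p
10(p) covers 9:p
floor of heap: 0:q, 1:r
completions by unplaced set U, small U first (add the entries for U minus each lowest piece of U):
  |U|=1: {8}:1  {10}:1
  |U|=2: {6,8}:1  {8,10}:2  {9,10}:1
  |U|=3: {4,6,8}:1  {6,8,10}:3  {7,9,10}:1  {8,9,10}:3
  |U|=4: {1,4,6,8}:1  {4,6,8,10}:4  {5,7,9,10}:1  {6,8,9,10}:6  {7,8,9,10}:4
  |U|=5: {1,4,6,8,10}:5  {3,5,7,9,10}:1  {4,6,8,9,10}:10  {5,7,8,9,10}:5  {6,7,8,9,10}:10
  |U|=6: {1,4,6,8,9,10}:15  {2,3,5,7,9,10}:1  {3,5,7,8,9,10}:6  {4,6,7,8,9,10}:20  {5,6,7,8,9,10}:15
  |U|=7: {0,2,3,5,7,9,10}:1  {1,4,6,7,8,9,10}:35  {2,3,5,7,8,9,10}:7  {3,5,6,7,8,9,10}:21  {4,5,6,7,8,9,10}:35
  |U|=8: {0,2,3,5,7,8,9,10}:8  {1,4,5,6,7,8,9,10}:70  {2,3,5,6,7,8,9,10}:28  {3,4,5,6,7,8,9,10}:56
  |U|=9: {0,2,3,5,6,7,8,9,10}:36  {1,3,4,5,6,7,8,9,10}:126  {2,3,4,5,6,7,8,9,10}:84
  start at 0(q): 210
  start at 1(r): 120
sum over floor = 330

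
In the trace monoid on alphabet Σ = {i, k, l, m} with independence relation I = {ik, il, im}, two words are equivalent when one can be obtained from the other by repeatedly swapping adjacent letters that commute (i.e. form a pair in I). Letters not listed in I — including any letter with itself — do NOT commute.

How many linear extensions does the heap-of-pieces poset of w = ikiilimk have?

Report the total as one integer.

70

0(i) covers ∅
1(k) covers ∅
2(i) covers 0:i
3(i) covers 2:i
4(l) covers 1:k
5(i) covers 3:i
6(m) covers 4:l
7(k) covers 6:m
floor of heap: 0:i, 1:k
completions by unplaced set U, small U first (add the entries for U minus each lowest piece of U):
  |U|=1: {5}:1  {7}:1
  |U|=2: {3,5}:1  {5,7}:2  {6,7}:1
  |U|=3: {2,3,5}:1  {3,5,7}:3  {4,6,7}:1  {5,6,7}:3
  |U|=4: {0,2,3,5}:1  {1,4,6,7}:1  {2,3,5,7}:4  {3,5,6,7}:6  {4,5,6,7}:4
  |U|=5: {0,2,3,5,7}:5  {1,4,5,6,7}:5  {2,3,5,6,7}:10  {3,4,5,6,7}:10
  |U|=6: {0,2,3,5,6,7}:15  {1,3,4,5,6,7}:15  {2,3,4,5,6,7}:20
  start at 0(i): 35
  start at 1(k): 35
sum over floor = 70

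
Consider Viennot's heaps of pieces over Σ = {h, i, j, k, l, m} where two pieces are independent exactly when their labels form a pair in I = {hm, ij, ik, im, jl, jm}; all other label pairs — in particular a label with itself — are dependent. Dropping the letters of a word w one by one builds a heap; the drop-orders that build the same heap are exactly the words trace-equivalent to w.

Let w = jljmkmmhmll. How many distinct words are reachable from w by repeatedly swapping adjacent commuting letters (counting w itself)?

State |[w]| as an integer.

24

0(j) covers ∅
1(l) covers ∅
2(j) covers 0:j
3(m) covers 1:l
4(k) covers 2:j, 3:m
5(m) covers 4:k
6(m) covers 5:m
7(h) covers 4:k
8(m) covers 6:m
9(l) covers 7:h, 8:m
10(l) covers 9:l
floor of heap: 0:j, 1:l
completions by unplaced set U, small U first (add the entries for U minus each lowest piece of U):
  |U|=1: {10}:1
  |U|=2: {9,10}:1
  |U|=3: {7,9,10}:1  {8,9,10}:1
  |U|=4: {6,8,9,10}:1  {7,8,9,10}:2
  |U|=5: {5,6,8,9,10}:1  {6,7,8,9,10}:3
  |U|=6: {5,6,7,8,9,10}:4
  |U|=7: {4,5,6,7,8,9,10}:4
  |U|=8: {2,4,5,6,7,8,9,10}:4  {3,4,5,6,7,8,9,10}:4
  |U|=9: {0,2,4,5,6,7,8,9,10}:4  {1,3,4,5,6,7,8,9,10}:4  {2,3,4,5,6,7,8,9,10}:8
  start at 0(j): 12
  start at 1(l): 12
sum over floor = 24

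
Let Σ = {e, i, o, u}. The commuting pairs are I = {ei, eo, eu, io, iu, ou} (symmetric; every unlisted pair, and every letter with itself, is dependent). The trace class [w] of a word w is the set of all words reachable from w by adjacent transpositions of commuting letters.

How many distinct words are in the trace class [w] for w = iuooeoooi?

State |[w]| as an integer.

1512

0(i) covers ∅
1(u) covers ∅
2(o) covers ∅
3(o) covers 2:o
4(e) covers ∅
5(o) covers 3:o
6(o) covers 5:o
7(o) covers 6:o
8(i) covers 0:i
floor of heap: 0:i, 1:u, 2:o, 4:e
completions by unplaced set U, small U first (add the entries for U minus each lowest piece of U):
  |U|=1: {1}:1  {4}:1  {7}:1  {8}:1
  |U|=2: {0,8}:1  {1,4}:2  {1,7}:2  {1,8}:2  {4,7}:2  {4,8}:2  {6,7}:1  {7,8}:2
  |U|=3: {0,1,8}:3  {0,4,8}:3  {0,7,8}:3  {1,4,7}:6  {1,4,8}:6  {1,6,7}:3  {1,7,8}:6  {4,6,7}:3  {4,7,8}:6  {5,6,7}:1  {6,7,8}:3
  |U|=4: {0,1,4,8}:12  {0,1,7,8}:12  {0,4,7,8}:12  {0,6,7,8}:6  {1,4,6,7}:12  {1,4,7,8}:24  {1,5,6,7}:4  {1,6,7,8}:12  {3,5,6,7}:1  {4,5,6,7}:4  {4,6,7,8}:12  {5,6,7,8}:4
  |U|=5: {0,1,4,7,8}:60  {0,1,6,7,8}:30  {0,4,6,7,8}:30  {0,5,6,7,8}:10  {1,3,5,6,7}:5  {1,4,5,6,7}:20  {1,4,6,7,8}:60  {1,5,6,7,8}:20  {2,3,5,6,7}:1  {3,4,5,6,7}:5  {3,5,6,7,8}:5  {4,5,6,7,8}:20
  |U|=6: {0,1,4,6,7,8}:180  {0,1,5,6,7,8}:60  {0,3,5,6,7,8}:15  {0,4,5,6,7,8}:60  {1,2,3,5,6,7}:6  {1,3,4,5,6,7}:30  {1,3,5,6,7,8}:30  {1,4,5,6,7,8}:120  {2,3,4,5,6,7}:6  {2,3,5,6,7,8}:6  {3,4,5,6,7,8}:30
  |U|=7: {0,1,3,5,6,7,8}:105  {0,1,4,5,6,7,8}:420  {0,2,3,5,6,7,8}:21  {0,3,4,5,6,7,8}:105  {1,2,3,4,5,6,7}:42  {1,2,3,5,6,7,8}:42  {1,3,4,5,6,7,8}:210  {2,3,4,5,6,7,8}:42
  start at 0(i): 336
  start at 1(u): 168
  start at 2(o): 840
  start at 4(e): 168
sum over floor = 1512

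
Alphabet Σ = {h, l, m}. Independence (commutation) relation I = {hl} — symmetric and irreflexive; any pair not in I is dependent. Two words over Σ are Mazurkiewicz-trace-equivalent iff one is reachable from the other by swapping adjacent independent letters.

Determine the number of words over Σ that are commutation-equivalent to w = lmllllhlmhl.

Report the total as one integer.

12

#0=l has no predecessor
#1=m depends on [0:l]
#2=l depends on [1:m]
#3=l depends on [2:l]
#4=l depends on [3:l]
#5=l depends on [4:l]
#6=h depends on [1:m]
#7=l depends on [5:l]
#8=m depends on [6:h, 7:l]
#9=h depends on [8:m]
#10=l depends on [8:m]
sources: [0:l]
N(rest) = Σ N(rest − s) over sources s of rest; N(one piece) = 1:
  size 1 → [9]=1  [10]=1
  size 2 → [9,10]=2
  size 3 → [8,9,10]=2
  size 4 → [6,8,9,10]=2  [7,8,9,10]=2
  size 5 → [5,7,8,9,10]=2  [6,7,8,9,10]=4
  size 6 → [4,5,7,8,9,10]=2  [5,6,7,8,9,10]=6
  size 7 → [3,4,5,7,8,9,10]=2  [4,5,6,7,8,9,10]=8
  size 8 → [2,3,4,5,7,8,9,10]=2  [3,4,5,6,7,8,9,10]=10
  size 9 → [2,3,4,5,6,7,8,9,10]=12
  first=0(l) contributes 12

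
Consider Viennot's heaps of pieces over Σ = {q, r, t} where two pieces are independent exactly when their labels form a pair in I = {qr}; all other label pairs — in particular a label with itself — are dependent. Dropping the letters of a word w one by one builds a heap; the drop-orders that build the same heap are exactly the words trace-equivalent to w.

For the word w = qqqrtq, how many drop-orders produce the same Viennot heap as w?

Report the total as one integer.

4

drop 0:q onto floor
drop 1:q onto {0:q}
drop 2:q onto {1:q}
drop 3:r onto floor
drop 4:t onto {2:q, 3:r}
drop 5:q onto {4:t}
ground layer = {0:q, 3:r}
drop-orders for the pieces not yet dropped (sum over which currently-grounded one goes next):
  1 to go: {5} 1
  2 to go: {4,5} 1
  3 to go: {2,4,5} 1  {3,4,5} 1
  4 to go: {1,2,4,5} 1  {2,3,4,5} 2
  if 0:q drops first: 3 orders
  if 3:r drops first: 1 orders
heap linearizations: 4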